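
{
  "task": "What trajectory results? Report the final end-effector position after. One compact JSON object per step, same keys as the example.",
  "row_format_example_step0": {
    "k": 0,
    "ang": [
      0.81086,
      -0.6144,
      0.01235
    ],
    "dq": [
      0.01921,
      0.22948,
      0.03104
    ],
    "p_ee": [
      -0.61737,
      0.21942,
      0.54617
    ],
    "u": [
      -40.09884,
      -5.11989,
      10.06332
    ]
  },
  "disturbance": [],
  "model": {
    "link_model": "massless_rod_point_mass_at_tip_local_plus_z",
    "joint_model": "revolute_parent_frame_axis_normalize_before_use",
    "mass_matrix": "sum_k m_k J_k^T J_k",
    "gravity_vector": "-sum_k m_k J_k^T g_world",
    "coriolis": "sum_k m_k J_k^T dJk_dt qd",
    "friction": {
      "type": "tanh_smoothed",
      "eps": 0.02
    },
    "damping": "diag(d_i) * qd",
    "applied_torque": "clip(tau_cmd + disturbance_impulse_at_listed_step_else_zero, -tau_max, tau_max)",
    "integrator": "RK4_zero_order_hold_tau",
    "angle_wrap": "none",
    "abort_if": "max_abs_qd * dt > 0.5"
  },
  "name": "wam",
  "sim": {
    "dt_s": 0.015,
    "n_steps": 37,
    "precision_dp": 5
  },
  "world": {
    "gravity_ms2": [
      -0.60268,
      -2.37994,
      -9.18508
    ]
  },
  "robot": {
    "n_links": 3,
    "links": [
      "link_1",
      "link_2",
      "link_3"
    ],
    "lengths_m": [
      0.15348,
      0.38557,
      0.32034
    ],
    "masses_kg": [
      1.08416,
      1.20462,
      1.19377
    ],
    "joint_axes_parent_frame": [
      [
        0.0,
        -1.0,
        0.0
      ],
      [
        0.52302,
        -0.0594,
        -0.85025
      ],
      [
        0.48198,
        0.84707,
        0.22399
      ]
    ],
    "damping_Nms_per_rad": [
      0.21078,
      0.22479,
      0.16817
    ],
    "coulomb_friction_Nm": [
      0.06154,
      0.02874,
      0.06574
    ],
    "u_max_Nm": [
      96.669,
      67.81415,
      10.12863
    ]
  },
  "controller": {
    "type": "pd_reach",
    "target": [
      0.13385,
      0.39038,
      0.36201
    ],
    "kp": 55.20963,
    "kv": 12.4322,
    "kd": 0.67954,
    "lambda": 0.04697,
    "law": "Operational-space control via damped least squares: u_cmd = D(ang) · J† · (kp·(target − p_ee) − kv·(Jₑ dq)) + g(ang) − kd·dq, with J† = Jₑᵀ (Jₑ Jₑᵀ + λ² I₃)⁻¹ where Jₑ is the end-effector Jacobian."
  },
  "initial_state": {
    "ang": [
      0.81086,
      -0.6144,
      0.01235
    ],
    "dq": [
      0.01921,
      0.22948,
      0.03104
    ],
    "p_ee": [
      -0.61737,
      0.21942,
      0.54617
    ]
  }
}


{"k":1,"ang":[0.80745,-0.61803,0.01339],"dq":[-0.47321,-0.70972,0.10815],"p_ee":[-0.61537,0.2206,0.54784],"u":[-34.54755,-3.20407,8.66697]}
{"k":2,"ang":[0.79747,-0.63393,0.01567],"dq":[-0.86217,-1.41265,0.19054],"p_ee":[-0.60974,0.22577,0.5515],"u":[-29.72226,-1.64432,7.55966]}
{"k":3,"ang":[0.78232,-0.65899,0.01948],"dq":[-1.16458,-1.93379,0.31066],"p_ee":[-0.60117,0.23387,0.55668],"u":[-25.36502,-0.4343,6.62678]}
{"k":4,"ang":[0.76324,-0.69077,0.02559],"dq":[-1.3856,-2.30737,0.49504],"p_ee":[-0.59015,0.24406,0.56296],"u":[-21.15067,0.42897,5.79628]}
{"k":5,"ang":[0.74151,-0.72718,0.03521],"dq":[-1.51726,-2.55065,0.77926],"p_ee":[-0.57709,0.25568,0.56997],"u":[-16.707,0.93418,5.01365]}
{"k":6,"ang":[0.71864,-0.76629,0.05024],"dq":[-1.53655,-2.66347,1.21502],"p_ee":[-0.56231,0.26825,0.57735],"u":[-11.62024,1.0455,4.23051]}
{"k":7,"ang":[0.69661,-0.80599,0.07348],"dq":[-1.4035,-2.6276,1.87345],"p_ee":[-0.54615,0.28137,0.58473],"u":[-5.5195,0.70867,3.40126]}
{"k":8,"ang":[0.67812,-0.84384,0.10892],"dq":[-1.06463,-2.41228,2.83673],"p_ee":[-0.52888,0.29472,0.59167],"u":[1.5374,-0.0839,2.49419]}
{"k":9,"ang":[0.66655,-0.87698,0.16145],"dq":[-0.47969,-2.00134,4.14797],"p_ee":[-0.51077,0.30796,0.59756],"u":[8.0501,-1.08428,1.53746]}
{"k":10,"ang":[0.66525,-0.9029,0.23529],"dq":[0.29739,-1.45845,5.66476],"p_ee":[-0.49202,0.32064,0.60158],"u":[10.42455,-1.5623,0.70342]}
{"k":11,"ang":[0.67529,-0.92102,0.32988],"dq":[1.03013,-0.97274,6.91448],"p_ee":[-0.47285,0.33222,0.60274],"u":[6.41095,-0.83241,0.28662]}
{"k":12,"ang":[0.69397,-0.93357,0.43763],"dq":[1.45201,-0.71372,7.43406],"p_ee":[-0.45356,0.34227,0.60042],"u":[-0.93397,0.78408,0.38572]}
{"k":13,"ang":[0.71626,-0.94393,0.54777],"dq":[1.52076,-0.67286,7.25771],"p_ee":[-0.43452,0.35082,0.59484],"u":[-7.47148,2.50561,0.75134]}
{"k":14,"ang":[0.7379,-0.95454,0.65259],"dq":[1.36994,-0.74095,6.74017],"p_ee":[-0.4159,0.35823,0.58686],"u":[-11.8337,3.93312,1.06791]}
{"k":15,"ang":[0.75653,-0.9664,0.74905],"dq":[1.12201,-0.83765,6.14812],"p_ee":[-0.39762,0.36487,0.5774],"u":[-14.32324,5.01791,1.19333]}
{"k":16,"ang":[0.77122,-0.97965,0.83693],"dq":[0.84195,-0.92757,5.59412],"p_ee":[-0.37948,0.37098,0.56715],"u":[-15.53109,5.82132,1.12197]}
{"k":17,"ang":[0.78169,-0.99411,0.91703],"dq":[0.55817,-0.99906,5.10695],"p_ee":[-0.36133,0.37665,0.55659],"u":[-15.92075,6.41078,0.89856]}
{"k":18,"ang":[0.78797,-1.00948,0.99032],"dq":[0.28243,-1.04978,4.68385],"p_ee":[-0.34306,0.3819,0.546],"u":[-15.80041,6.83744,0.57394]}
{"k":19,"ang":[0.79022,-1.02546,1.05768],"dq":[0.01981,-1.08038,4.31382],"p_ee":[-0.32463,0.38673,0.53557],"u":[-15.36752,7.13677,0.19064]}
{"k":20,"ang":[0.78868,-1.04174,1.11987],"dq":[-0.22321,-1.08958,3.99104],"p_ee":[-0.30608,0.3911,0.52541],"u":[-14.76842,7.33114,-0.2228]}
{"k":21,"ang":[0.78362,-1.05804,1.17745],"dq":[-0.44999,-1.08256,3.69874],"p_ee":[-0.28746,0.39496,0.51557],"u":[-14.06203,7.44055,-0.63789]}
{"k":22,"ang":[0.77529,-1.07412,1.23084],"dq":[-0.66001,-1.06127,3.42962],"p_ee":[-0.26886,0.39831,0.5061],"u":[-13.29525,7.4776,-1.03867]}
{"k":23,"ang":[0.76394,-1.08979,1.28035],"dq":[-0.8521,-1.02703,3.17942],"p_ee":[-0.25036,0.40114,0.49705],"u":[-12.50136,7.45166,-1.41521]}
{"k":24,"ang":[0.74985,-1.10485,1.32622],"dq":[-1.02534,-0.98127,2.94502],"p_ee":[-0.23207,0.40345,0.48844],"u":[-11.70164,7.37053,-1.76116]}
{"k":25,"ang":[0.73331,-1.11916,1.36869],"dq":[-1.1791,-0.92554,2.72416],"p_ee":[-0.21406,0.40526,0.48028],"u":[-10.9095,7.24122,-2.07291]}
{"k":26,"ang":[0.71462,-1.13257,1.40795],"dq":[-1.31298,-0.86155,2.51529],"p_ee":[-0.1964,0.4066,0.4726],"u":[-10.13322,7.07032,-2.34892]}
{"k":27,"ang":[0.69407,-1.14497,1.44416],"dq":[-1.4269,-0.7911,2.31732],"p_ee":[-0.17917,0.40748,0.4654],"u":[-9.37781,6.86426,-2.58918]}
{"k":28,"ang":[0.67195,-1.15628,1.47747],"dq":[-1.52106,-0.71607,2.12954],"p_ee":[-0.1624,0.40796,0.45869],"u":[-8.64629,6.62946,-2.79485]}
{"k":29,"ang":[0.64857,-1.16644,1.50806],"dq":[-1.59598,-0.63835,1.95149],"p_ee":[-0.14613,0.40808,0.45247],"u":[-7.94062,6.37231,-2.96792]}
{"k":30,"ang":[0.62421,-1.17542,1.53604],"dq":[-1.65244,-0.55979,1.78292],"p_ee":[-0.13039,0.40788,0.44672],"u":[-7.26217,6.09912,-3.11097]}
{"k":31,"ang":[0.59913,-1.18324,1.56157],"dq":[-1.69144,-0.48213,1.6237],"p_ee":[-0.11519,0.40742,0.44144],"u":[-6.61218,5.81599,-3.22698]}
{"k":32,"ang":[0.57358,-1.18991,1.58478],"dq":[-1.71422,-0.40692,1.47379],"p_ee":[-0.10054,0.40673,0.4366],"u":[-5.99184,5.52873,-3.31911]}
{"k":33,"ang":[0.54781,-1.19547,1.60582],"dq":[-1.72212,-0.33549,1.3332],"p_ee":[-0.08645,0.40586,0.43218],"u":[-5.4024,5.24269,-3.39057]}
{"k":34,"ang":[0.52202,-1.2,1.62482],"dq":[-1.71661,-0.26892,1.20193],"p_ee":[-0.0729,0.40485,0.42815],"u":[-4.84513,4.96265,-3.44454]}
{"k":35,"ang":[0.49641,-1.20358,1.64193],"dq":[-1.69921,-0.20802,1.07997],"p_ee":[-0.05989,0.40374,0.42447],"u":[-4.3212,4.69274,-3.484]}
{"k":36,"ang":[0.47114,-1.20628,1.65727],"dq":[-1.67143,-0.15334,0.96726],"p_ee":[-0.04743,0.40257,0.42111],"u":[-3.83165,4.43636,-3.5117]}
{"k":37,"ang":[0.44634,-1.20822,1.671],"dq":[-1.63476,-0.10516,0.86366],"p_ee":[-0.0355,0.40135,0.41804]}
{"summary": "final p_ee position (m): -0.03550 0.40135 0.41804"}


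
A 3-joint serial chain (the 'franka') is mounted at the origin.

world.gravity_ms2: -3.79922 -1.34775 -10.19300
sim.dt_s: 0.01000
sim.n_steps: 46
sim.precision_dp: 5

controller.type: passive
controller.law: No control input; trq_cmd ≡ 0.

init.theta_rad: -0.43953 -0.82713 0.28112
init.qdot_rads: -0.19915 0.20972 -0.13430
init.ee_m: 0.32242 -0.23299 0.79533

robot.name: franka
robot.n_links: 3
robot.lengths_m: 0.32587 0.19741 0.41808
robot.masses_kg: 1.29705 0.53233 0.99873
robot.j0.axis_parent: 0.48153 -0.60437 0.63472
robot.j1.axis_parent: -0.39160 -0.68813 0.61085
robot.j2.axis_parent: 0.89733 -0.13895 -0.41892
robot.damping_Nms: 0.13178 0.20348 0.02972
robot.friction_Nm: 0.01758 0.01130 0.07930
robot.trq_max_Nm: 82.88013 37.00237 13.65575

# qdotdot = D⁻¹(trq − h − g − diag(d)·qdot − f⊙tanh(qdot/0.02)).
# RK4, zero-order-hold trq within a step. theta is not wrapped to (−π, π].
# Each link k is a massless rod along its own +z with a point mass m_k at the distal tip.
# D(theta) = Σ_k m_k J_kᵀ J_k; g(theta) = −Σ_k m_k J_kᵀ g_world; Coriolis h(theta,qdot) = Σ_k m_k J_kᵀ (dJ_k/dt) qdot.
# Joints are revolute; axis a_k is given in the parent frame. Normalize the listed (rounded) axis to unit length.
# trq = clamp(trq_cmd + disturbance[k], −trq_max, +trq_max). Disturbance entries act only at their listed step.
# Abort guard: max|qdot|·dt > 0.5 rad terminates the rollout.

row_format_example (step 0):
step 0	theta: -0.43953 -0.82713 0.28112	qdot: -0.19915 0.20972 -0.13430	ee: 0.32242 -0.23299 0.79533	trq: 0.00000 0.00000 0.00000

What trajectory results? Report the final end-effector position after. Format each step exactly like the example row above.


step 1	theta: -0.44169 -0.82587 0.28004	qdot: -0.23266 0.04235 -0.08089	ee: 0.32356 -0.23201 0.79535	trq: 0.00000 0.00000 0.00000
step 2	theta: -0.44418 -0.82627 0.27950	qdot: -0.26596 -0.12176 -0.02812	ee: 0.32457 -0.23165 0.79503	trq: 0.00000 0.00000 0.00000
step 3	theta: -0.44699 -0.82831 0.27945	qdot: -0.29502 -0.28517 0.01421	ee: 0.32546 -0.23189 0.79438	trq: 0.00000 0.00000 0.00000
step 4	theta: -0.45006 -0.83198 0.27974	qdot: -0.31861 -0.44914 0.04221	ee: 0.32625 -0.23272 0.79340	trq: 0.00000 0.00000 0.00000
step 5	theta: -0.45337 -0.83729 0.28028	qdot: -0.34238 -0.61343 0.06603	ee: 0.32695 -0.23415 0.79210	trq: 0.00000 0.00000 0.00000
step 6	theta: -0.45692 -0.84425 0.28104	qdot: -0.36721 -0.77855 0.08621	ee: 0.32755 -0.23615 0.79046	trq: 0.00000 0.00000 0.00000
step 7	theta: -0.46072 -0.85287 0.28199	qdot: -0.39332 -0.94511 0.10197	ee: 0.32806 -0.23873 0.78849	trq: 0.00000 0.00000 0.00000
step 8	theta: -0.46479 -0.86316 0.28307	qdot: -0.42085 -1.11365 0.11235	ee: 0.32846 -0.24188 0.78618	trq: 0.00000 0.00000 0.00000
step 9	theta: -0.46914 -0.87515 0.28421	qdot: -0.44994 -1.28466 0.11634	ee: 0.32876 -0.24559 0.78351	trq: 0.00000 0.00000 0.00000
step 10	theta: -0.47379 -0.88886 0.28537	qdot: -0.48073 -1.45855 0.11281	ee: 0.32894 -0.24984 0.78049	trq: 0.00000 0.00000 0.00000
step 11	theta: -0.47876 -0.90433 0.28644	qdot: -0.51334 -1.63561 0.10057	ee: 0.32900 -0.25464 0.77710	trq: 0.00000 0.00000 0.00000
step 12	theta: -0.48406 -0.92158 0.28735	qdot: -0.54785 -1.81605 0.07831	ee: 0.32893 -0.25997 0.77332	trq: 0.00000 0.00000 0.00000
step 13	theta: -0.48972 -0.94066 0.28797	qdot: -0.58439 -1.99991 0.04470	ee: 0.32872 -0.26582 0.76915	trq: 0.00000 0.00000 0.00000
step 14	theta: -0.49576 -0.96159 0.28820	qdot: -0.62438 -2.18699 0.00094	ee: 0.32836 -0.27218 0.76456	trq: 0.00000 0.00000 0.00000
step 15	theta: -0.50224 -0.98441 0.28799	qdot: -0.67313 -2.37700 -0.04426	ee: 0.32783 -0.27904 0.75954	trq: 0.00000 0.00000 0.00000
step 16	theta: -0.50923 -1.00914 0.28727	qdot: -0.72522 -2.57029 -0.10375	ee: 0.32709 -0.28637 0.75408	trq: 0.00000 0.00000 0.00000
step 17	theta: -0.51675 -1.03582 0.28585	qdot: -0.77911 -2.76624 -0.18233	ee: 0.32615 -0.29417 0.74815	trq: 0.00000 0.00000 0.00000
step 18	theta: -0.52482 -1.06447 0.28355	qdot: -0.83473 -2.96377 -0.28178	ee: 0.32497 -0.30242 0.74174	trq: 0.00000 0.00000 0.00000
step 19	theta: -0.53345 -1.09510 0.28014	qdot: -0.89197 -3.16147 -0.40380	ee: 0.32357 -0.31109 0.73482	trq: 0.00000 0.00000 0.00000
step 20	theta: -0.54267 -1.12770 0.27539	qdot: -0.95062 -3.35759 -0.54999	ee: 0.32193 -0.32018 0.72735	trq: 0.00000 0.00000 0.00000
step 21	theta: -0.55247 -1.16224 0.26906	qdot: -1.01041 -3.55004 -0.72177	ee: 0.32003 -0.32965 0.71932	trq: 0.00000 0.00000 0.00000
step 22	theta: -0.56288 -1.19868 0.26087	qdot: -1.07093 -3.73652 -0.92028	ee: 0.31787 -0.33949 0.71068	trq: 0.00000 0.00000 0.00000
step 23	theta: -0.57389 -1.23694 0.25056	qdot: -1.13167 -3.91450 -1.14631	ee: 0.31544 -0.34967 0.70141	trq: 0.00000 0.00000 0.00000
step 24	theta: -0.58551 -1.27693 0.23785	qdot: -1.19197 -4.08143 -1.40020	ee: 0.31273 -0.36015 0.69145	trq: 0.00000 0.00000 0.00000
step 25	theta: -0.59772 -1.31853 0.22246	qdot: -1.25107 -4.23488 -1.68174	ee: 0.30972 -0.37091 0.68078	trq: 0.00000 0.00000 0.00000
step 26	theta: -0.61052 -1.36158 0.20412	qdot: -1.30805 -4.37273 -1.99012	ee: 0.30640 -0.38190 0.66934	trq: 0.00000 0.00000 0.00000
step 27	theta: -0.62388 -1.40592 0.18258	qdot: -1.36194 -4.49337 -2.32387	ee: 0.30276 -0.39307 0.65708	trq: 0.00000 0.00000 0.00000
step 28	theta: -0.63775 -1.45138 0.15757	qdot: -1.41166 -4.59594 -2.68092	ee: 0.29877 -0.40438 0.64395	trq: 0.00000 0.00000 0.00000
step 29	theta: -0.65209 -1.49778 0.12889	qdot: -1.45614 -4.68047 -3.05862	ee: 0.29442 -0.41575 0.62990	trq: 0.00000 0.00000 0.00000
step 30	theta: -0.66685 -1.54494 0.09634	qdot: -1.49433 -4.74798 -3.45388	ee: 0.28968 -0.42710 0.61486	trq: 0.00000 0.00000 0.00000
step 31	theta: -0.68195 -1.59269 0.05976	qdot: -1.52526 -4.80053 -3.86331	ee: 0.28453 -0.43835 0.59877	trq: 0.00000 0.00000 0.00000
step 32	theta: -0.69733 -1.64091 0.01904	qdot: -1.54805 -4.84119 -4.28341	ee: 0.27896 -0.44939 0.58159	trq: 0.00000 0.00000 0.00000
step 33	theta: -0.71288 -1.68949 -0.02593	qdot: -1.56195 -4.87388 -4.71070	ee: 0.27293 -0.46009 0.56326	trq: 0.00000 0.00000 0.00000
step 34	theta: -0.72853 -1.73837 -0.07519	qdot: -1.56634 -4.90321 -5.14194	ee: 0.26643 -0.47032 0.54374	trq: 0.00000 0.00000 0.00000
step 35	theta: -0.74418 -1.78756 -0.12877	qdot: -1.56066 -4.93434 -5.57419	ee: 0.25944 -0.47991 0.52299	trq: 0.00000 0.00000 0.00000
step 36	theta: -0.75971 -1.83709 -0.18667	qdot: -1.54442 -4.97278 -6.00485	ee: 0.25193 -0.48870 0.50099	trq: 0.00000 0.00000 0.00000
step 37	theta: -0.77503 -1.88706 -0.24886	qdot: -1.51713 -5.02427 -6.43173	ee: 0.24391 -0.49649 0.47775	trq: 0.00000 0.00000 0.00000
step 38	theta: -0.79002 -1.93763 -0.31528	qdot: -1.47826 -5.09469 -6.85293	ee: 0.23536 -0.50308 0.45328	trq: 0.00000 0.00000 0.00000
step 39	theta: -0.80455 -1.98903 -0.38589	qdot: -1.42716 -5.19005 -7.26681	ee: 0.22628 -0.50824 0.42763	trq: 0.00000 0.00000 0.00000
step 40	theta: -0.81852 -2.04154 -0.46059	qdot: -1.36302 -5.31653 -7.67188	ee: 0.21669 -0.51176 0.40089	trq: 0.00000 0.00000 0.00000
step 41	theta: -0.83177 -2.09549 -0.53929	qdot: -1.28477 -5.48051 -8.06664	ee: 0.20661 -0.51340 0.37318	trq: 0.00000 0.00000 0.00000
step 42	theta: -0.84416 -2.15130 -0.62188	qdot: -1.19102 -5.68865 -8.44941	ee: 0.19607 -0.51293 0.34465	trq: 0.00000 0.00000 0.00000
step 43	theta: -0.85553 -2.20943 -0.70823	qdot: -1.07994 -5.94796 -8.81815	ee: 0.18512 -0.51013 0.31550	trq: 0.00000 0.00000 0.00000
step 44	theta: -0.86569 -2.27045 -0.79819	qdot: -0.94905 -6.26579 -9.17019	ee: 0.17381 -0.50482 0.28599	trq: 0.00000 0.00000 0.00000
step 45	theta: -0.87443 -2.33497 -0.89157	qdot: -0.79512 -6.64969 -9.50186	ee: 0.16222 -0.49682 0.25642	trq: 0.00000 0.00000 0.00000
step 46	theta: -0.88150 -2.40369 -0.98814	qdot: -0.61387 -7.10701 -9.80803	ee: 0.15042 -0.48602 0.22714
final ee position (m): 0.15042 -0.48602 0.22714


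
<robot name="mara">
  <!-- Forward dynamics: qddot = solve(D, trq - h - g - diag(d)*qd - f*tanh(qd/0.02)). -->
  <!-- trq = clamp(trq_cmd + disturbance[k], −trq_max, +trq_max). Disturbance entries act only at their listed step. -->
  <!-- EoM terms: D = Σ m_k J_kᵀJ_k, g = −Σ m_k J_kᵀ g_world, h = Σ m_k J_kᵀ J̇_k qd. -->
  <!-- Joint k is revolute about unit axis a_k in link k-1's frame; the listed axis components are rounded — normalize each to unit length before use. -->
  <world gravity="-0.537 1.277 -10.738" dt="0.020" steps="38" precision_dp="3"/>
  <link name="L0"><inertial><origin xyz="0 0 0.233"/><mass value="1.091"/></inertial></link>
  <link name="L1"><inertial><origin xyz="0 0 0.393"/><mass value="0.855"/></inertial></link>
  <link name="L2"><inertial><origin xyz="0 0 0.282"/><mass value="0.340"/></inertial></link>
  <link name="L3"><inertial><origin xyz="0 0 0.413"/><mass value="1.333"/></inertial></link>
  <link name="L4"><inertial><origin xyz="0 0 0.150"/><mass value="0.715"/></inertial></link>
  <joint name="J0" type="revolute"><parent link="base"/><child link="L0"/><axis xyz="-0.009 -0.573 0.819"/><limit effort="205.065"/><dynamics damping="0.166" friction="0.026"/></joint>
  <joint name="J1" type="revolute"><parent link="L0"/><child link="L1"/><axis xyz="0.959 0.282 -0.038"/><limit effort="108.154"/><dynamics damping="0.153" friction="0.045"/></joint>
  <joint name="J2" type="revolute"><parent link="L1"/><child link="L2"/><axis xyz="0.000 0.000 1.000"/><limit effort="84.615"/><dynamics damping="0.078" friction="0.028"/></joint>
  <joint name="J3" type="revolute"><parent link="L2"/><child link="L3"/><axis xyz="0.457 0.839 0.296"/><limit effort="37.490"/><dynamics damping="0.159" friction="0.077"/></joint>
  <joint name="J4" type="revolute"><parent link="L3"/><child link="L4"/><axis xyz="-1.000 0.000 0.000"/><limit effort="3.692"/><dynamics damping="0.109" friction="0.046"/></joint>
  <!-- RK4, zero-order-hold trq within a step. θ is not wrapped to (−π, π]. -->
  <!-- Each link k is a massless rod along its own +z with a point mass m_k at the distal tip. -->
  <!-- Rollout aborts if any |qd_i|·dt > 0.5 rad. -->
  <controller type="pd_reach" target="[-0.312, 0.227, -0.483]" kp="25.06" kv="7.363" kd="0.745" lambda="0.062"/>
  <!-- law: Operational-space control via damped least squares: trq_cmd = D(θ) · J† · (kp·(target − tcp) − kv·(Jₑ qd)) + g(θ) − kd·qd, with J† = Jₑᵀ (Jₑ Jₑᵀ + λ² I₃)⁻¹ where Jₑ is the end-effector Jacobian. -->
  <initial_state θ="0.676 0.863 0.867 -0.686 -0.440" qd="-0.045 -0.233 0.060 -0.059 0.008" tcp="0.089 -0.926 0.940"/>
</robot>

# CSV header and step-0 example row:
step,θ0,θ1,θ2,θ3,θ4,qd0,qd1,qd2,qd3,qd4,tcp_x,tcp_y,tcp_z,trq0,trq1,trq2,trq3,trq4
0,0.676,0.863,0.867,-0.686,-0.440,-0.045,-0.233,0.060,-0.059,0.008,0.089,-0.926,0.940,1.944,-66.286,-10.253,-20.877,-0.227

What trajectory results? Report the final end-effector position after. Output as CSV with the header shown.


step,θ0,θ1,θ2,θ3,θ4,qd0,qd1,qd2,qd3,qd4,tcp_x,tcp_y,tcp_z,trq0,trq1,trq2,trq3,trq4
1,0.714,0.850,0.877,-0.715,-0.476,3.758,-1.091,1.039,-2.763,-3.392,0.083,-0.921,0.937,-1.276,-61.693,-10.851,-16.400,2.269
2,0.801,0.815,0.928,-0.783,-0.524,4.709,-2.487,4.220,-3.986,-1.434,0.070,-0.913,0.927,-1.930,-54.457,-12.525,-14.032,0.420
3,0.907,0.760,0.998,-0.873,-0.585,5.494,-3.236,3.408,-4.864,-4.332,0.049,-0.902,0.914,-2.862,-43.982,-10.864,-11.896,2.382
4,1.004,0.681,1.090,-0.974,-0.645,4.064,-4.674,6.004,-5.434,-1.485,0.019,-0.890,0.896,-1.086,-26.893,-9.411,-9.221,-0.216
5,1.087,0.587,1.186,-1.086,-0.706,4.030,-4.920,4.053,-5.700,-4.303,-0.018,-0.875,0.873,-1.793,-8.832,-3.858,-6.224,1.751
6,1.155,0.483,1.273,-1.202,-0.756,2.857,-5.445,4.558,-5.954,-0.727,-0.061,-0.859,0.845,-2.522,6.015,0.826,-3.393,-1.250
7,1.205,0.377,1.347,-1.320,-0.797,2.143,-5.158,2.879,-5.812,-3.259,-0.107,-0.842,0.811,-4.646,14.252,4.956,-2.053,0.758
8,1.238,0.274,1.403,-1.436,-0.830,1.281,-5.101,2.665,-5.780,-0.231,-0.153,-0.823,0.771,-7.194,19.159,8.063,-0.611,-1.634
9,1.257,0.177,1.444,-1.550,-0.854,0.695,-4.612,1.357,-5.558,-2.161,-0.198,-0.804,0.727,-8.632,20.959,9.865,-0.073,-0.000
10,1.265,0.087,1.467,-1.660,-0.874,0.178,-4.370,0.988,-5.430,0.007,-0.241,-0.782,0.678,-10.934,22.077,11.423,1.025,-1.673
11,1.265,0.004,1.477,-1.766,-0.888,-0.159,-3.881,-0.010,-5.203,-1.269,-0.280,-0.758,0.626,-11.291,22.114,12.077,1.589,-0.571
12,1.259,-0.071,1.473,-1.868,-0.897,-0.422,-3.589,-0.413,-5.014,0.226,-0.316,-0.732,0.572,-12.662,22.283,12.765,2.567,-1.722
13,1.249,-0.138,1.457,-1.966,-0.901,-0.553,-3.145,-1.211,-4.764,-0.558,-0.349,-0.703,0.516,-12.101,21.902,12.888,3.136,-1.043
14,1.237,-0.198,1.428,-2.059,-0.902,-0.628,-2.846,-1.629,-4.514,0.452,-0.378,-0.671,0.460,-12.363,21.844,13.077,3.892,-1.828
15,1.225,-0.251,1.389,-2.146,-0.900,-0.592,-2.469,-2.307,-4.220,-0.081,-0.404,-0.637,0.403,-11.008,21.253,12.897,4.280,-1.369
16,1.214,-0.298,1.339,-2.227,-0.894,-0.523,-2.232,-2.688,-3.910,0.676,-0.427,-0.600,0.348,-10.382,21.007,12.754,4.708,-1.960
17,1.205,-0.340,1.279,-2.302,-0.884,-0.374,-1.984,-3.227,-3.564,0.381,-0.447,-0.561,0.294,-8.651,20.180,12.360,4.793,-1.697
18,1.199,-0.378,1.211,-2.370,-0.872,-0.222,-1.868,-3.540,-3.196,0.876,-0.464,-0.520,0.242,-7.543,19.618,11.944,4.801,-2.072
19,1.197,-0.415,1.136,-2.430,-0.857,-0.039,-1.793,-3.915,-2.800,0.714,-0.478,-0.477,0.193,-6.009,18.580,11.359,4.504,-1.910
20,1.197,-0.451,1.056,-2.482,-0.840,0.111,-1.826,-4.110,-2.390,0.984,-0.489,-0.435,0.147,-5.114,17.799,10.720,4.079,-2.091
21,1.201,-0.488,0.971,-2.525,-0.823,0.245,-1.907,-4.300,-1.969,0.868,-0.496,-0.392,0.104,-4.348,16.814,9.973,3.416,-1.953
22,1.207,-0.527,0.884,-2.560,-0.804,0.327,-2.047,-4.343,-1.556,0.982,-0.500,-0.350,0.064,-4.215,16.174,9.179,2.651,-1.995
23,1.214,-0.570,0.797,-2.588,-0.786,0.374,-2.201,-4.345,-1.156,0.884,-0.501,-0.309,0.027,-4.400,15.596,8.327,1.750,-1.861
24,1.222,-0.615,0.711,-2.607,-0.768,0.373,-2.361,-4.232,-0.788,0.911,-0.500,-0.270,-0.006,-5.009,15.376,7.457,0.819,-1.824
25,1.229,-0.664,0.627,-2.619,-0.751,0.343,-2.501,-4.079,-0.450,0.823,-0.495,-0.234,-0.038,-5.812,15.292,6.577,-0.151,-1.690
26,1.235,-0.715,0.548,-2.625,-0.735,0.283,-2.613,-3.855,-0.153,0.804,-0.488,-0.200,-0.067,-6.758,15.451,5.715,-1.091,-1.612
27,1.240,-0.768,0.473,-2.626,-0.720,0.208,-2.686,-3.610,0.107,0.721,-0.480,-0.169,-0.093,-7.703,15.678,4.884,-1.997,-1.483
28,1.244,-0.822,0.403,-2.621,-0.706,0.120,-2.720,-3.330,0.321,0.683,-0.469,-0.140,-0.118,-8.583,16.001,4.101,-2.813,-1.391
29,1.245,-0.876,0.339,-2.613,-0.693,0.028,-2.715,-3.064,0.508,0.600,-0.457,-0.113,-0.142,-9.327,16.295,3.382,-3.577,-1.265
30,1.245,-0.930,0.280,-2.601,-0.682,-0.067,-2.675,-2.799,0.666,0.550,-0.445,-0.089,-0.163,-9.909,16.581,2.738,-4.261,-1.170
31,1.243,-0.983,0.227,-2.587,-0.671,-0.159,-2.604,-2.555,0.798,0.481,-0.432,-0.067,-0.184,-10.320,16.787,2.164,-4.875,-1.063
32,1.238,-1.034,0.178,-2.570,-0.662,-0.249,-2.510,-2.322,0.905,0.435,-0.418,-0.048,-0.203,-10.564,16.926,1.663,-5.405,-0.979
33,1.233,-1.083,0.133,-2.551,-0.654,-0.334,-2.398,-2.112,0.990,0.378,-0.405,-0.029,-0.221,-10.662,16.966,1.228,-5.862,-0.889
34,1.225,-1.130,0.093,-2.530,-0.647,-0.413,-2.273,-1.917,1.052,0.338,-0.392,-0.013,-0.238,-10.635,16.929,0.858,-6.242,-0.818
35,1.216,-1.174,0.056,-2.509,-0.641,-0.484,-2.140,-1.743,1.094,0.292,-0.380,0.002,-0.253,-10.511,16.804,0.544,-6.556,-0.746
36,1.206,-1.216,0.023,-2.487,-0.635,-0.548,-2.002,-1.585,1.120,0.260,-0.368,0.016,-0.268,-10.312,16.616,0.283,-6.807,-0.687
37,1.194,-1.254,-0.007,-2.464,-0.630,-0.604,-1.865,-1.445,1.130,0.224,-0.357,0.029,-0.282,-10.065,16.366,0.065,-7.007,-0.629
38,1.182,-1.290,-0.035,-2.441,-0.626,-0.652,-1.728,-1.318,1.128,0.198,-0.347,0.041,-0.295,,,,,
# final tcp position (m): -0.347 0.041 -0.295


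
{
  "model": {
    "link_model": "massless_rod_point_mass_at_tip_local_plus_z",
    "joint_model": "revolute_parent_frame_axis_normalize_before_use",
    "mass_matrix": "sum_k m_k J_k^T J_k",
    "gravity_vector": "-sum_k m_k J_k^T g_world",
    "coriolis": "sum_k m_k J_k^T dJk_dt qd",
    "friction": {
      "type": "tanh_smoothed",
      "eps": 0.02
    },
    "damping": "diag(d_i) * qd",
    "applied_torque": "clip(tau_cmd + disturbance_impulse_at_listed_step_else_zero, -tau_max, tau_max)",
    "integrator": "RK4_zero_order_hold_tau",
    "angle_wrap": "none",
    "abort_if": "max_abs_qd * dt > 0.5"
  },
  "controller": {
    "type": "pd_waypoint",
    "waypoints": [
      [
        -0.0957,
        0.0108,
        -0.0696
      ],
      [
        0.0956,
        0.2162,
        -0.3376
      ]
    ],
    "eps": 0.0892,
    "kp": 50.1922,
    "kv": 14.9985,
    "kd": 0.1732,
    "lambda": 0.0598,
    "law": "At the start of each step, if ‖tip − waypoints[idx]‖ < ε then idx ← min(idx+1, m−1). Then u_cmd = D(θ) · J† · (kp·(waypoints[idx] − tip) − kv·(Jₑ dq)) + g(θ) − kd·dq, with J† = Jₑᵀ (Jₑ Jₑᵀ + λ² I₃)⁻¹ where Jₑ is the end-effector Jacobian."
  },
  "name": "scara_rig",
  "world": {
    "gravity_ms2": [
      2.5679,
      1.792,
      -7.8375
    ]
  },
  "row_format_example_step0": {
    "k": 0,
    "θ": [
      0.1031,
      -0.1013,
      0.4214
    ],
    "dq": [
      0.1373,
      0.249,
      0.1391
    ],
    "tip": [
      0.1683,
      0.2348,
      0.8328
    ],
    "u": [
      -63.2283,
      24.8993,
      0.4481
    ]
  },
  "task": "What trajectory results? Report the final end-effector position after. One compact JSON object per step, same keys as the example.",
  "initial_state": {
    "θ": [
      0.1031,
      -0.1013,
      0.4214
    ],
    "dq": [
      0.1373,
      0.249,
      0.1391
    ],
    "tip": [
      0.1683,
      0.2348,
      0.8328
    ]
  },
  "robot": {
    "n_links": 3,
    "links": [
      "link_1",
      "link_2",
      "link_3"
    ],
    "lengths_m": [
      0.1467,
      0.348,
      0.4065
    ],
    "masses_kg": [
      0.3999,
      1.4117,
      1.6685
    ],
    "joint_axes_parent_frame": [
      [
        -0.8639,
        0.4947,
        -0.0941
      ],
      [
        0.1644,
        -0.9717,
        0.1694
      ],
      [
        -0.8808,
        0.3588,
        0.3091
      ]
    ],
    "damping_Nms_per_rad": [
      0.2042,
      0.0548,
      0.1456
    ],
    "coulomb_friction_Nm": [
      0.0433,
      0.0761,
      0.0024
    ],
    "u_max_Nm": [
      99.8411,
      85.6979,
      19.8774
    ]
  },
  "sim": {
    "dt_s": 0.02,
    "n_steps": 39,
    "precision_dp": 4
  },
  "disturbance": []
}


{"k":1,"\u03b8":[0.072,-0.1084,0.4894],"dq":[-3.1774,-0.9738,6.4672],"tip":[0.1644,0.2355,0.8265],"u":[-47.9912,19.1906,-0.4522]}
{"k":2,"\u03b8":[-0.0118,-0.138,0.6532],"dq":[-5.1301,-2.0082,9.6759],"tip":[0.1561,0.2314,0.8083],"u":[-27.9452,11.0556,0.2594]}
{"k":3,"\u03b8":[-0.1223,-0.1863,0.8553],"dq":[-5.8952,-2.8361,10.4234],"tip":[0.1432,0.2218,0.7795],"u":[-11.8194,4.5605,0.4545]}
{"k":4,"\u03b8":[-0.241,-0.2493,1.0591],"dq":[-5.9774,-3.4844,9.9675],"tip":[0.1266,0.2081,0.7435],"u":[-2.0557,0.6758,-0.274]}
{"k":5,"\u03b8":[-0.3582,-0.3243,1.2496],"dq":[-5.7663,-4.0308,9.1262],"tip":[0.1078,0.1923,0.7035],"u":[3.228,-1.3875,-1.517]}
{"k":6,"\u03b8":[-0.4701,-0.4098,1.4226],"dq":[-5.4445,-4.5276,8.228],"tip":[0.0879,0.1761,0.662],"u":[5.961,-2.4246,-2.8535]}
{"k":7,"\u03b8":[-0.5752,-0.5049,1.5783],"dq":[-5.0842,-4.9992,7.3807],"tip":[0.0675,0.1603,0.6206],"u":[7.3347,-2.9365,-4.031]}
{"k":8,"\u03b8":[-0.6731,-0.6094,1.7179],"dq":[-4.7121,-5.456,6.6153],"tip":[0.0471,0.1453,0.5806],"u":[7.9938,-3.2027,-4.9297]}
{"k":9,"\u03b8":[-0.7636,-0.723,1.8432],"dq":[-4.337,-5.9054,5.9389],"tip":[0.0273,0.1314,0.5425],"u":[8.2559,-3.3598,-5.5086]}
{"k":10,"\u03b8":[-0.8465,-0.8456,1.9559],"dq":[-3.9581,-6.3546,5.3534],"tip":[0.0082,0.1183,0.5067],"u":[8.2485,-3.4512,-5.7685]}
{"k":11,"\u03b8":[-0.9218,-0.9772,2.0579],"dq":[-3.5635,-6.8065,4.8634],"tip":[-0.0096,0.1061,0.4735],"u":[7.9886,-3.4559,-5.731]}
{"k":12,"\u03b8":[-0.9888,-1.1179,2.1512],"dq":[-3.1199,-7.2492,4.4849],"tip":[-0.0259,0.0949,0.4427],"u":[7.4354,-3.312,-5.4271]}
{"k":13,"\u03b8":[-1.0459,-1.267,2.2384],"dq":[-2.5483,-7.6413,4.2649],"tip":[-0.0403,0.0846,0.4142],"u":[6.5386,-2.9371,-4.8913]}
{"k":14,"\u03b8":[-1.0889,-1.4226,2.3237],"dq":[-1.6575,-7.8849,4.3303],"tip":[-0.0527,0.0754,0.3877],"u":[5.2945,-2.2581,-4.1666]}
{"k":15,"\u03b8":[-1.1072,-1.5799,2.4157],"dq":[0.0472,-7.7568,5.026],"tip":[-0.0629,0.0671,0.363],"u":[3.8573,-1.3324,-3.3436]}
{"k":16,"\u03b8":[-1.0742,-1.7272,2.5343],"dq":[3.7564,-6.7679,7.1863],"tip":[-0.0695,0.0588,0.3406],"u":[2.8112,-0.87,-2.7881]}
{"k":17,"\u03b8":[-0.9471,-1.8451,2.7096],"dq":[8.2404,-5.165,9.7767],"tip":[-0.0669,0.0467,0.3262],"u":[-4.4868,10.741,-2.9515]}
{"k":18,"\u03b8":[-0.8225,-1.9491,2.866],"dq":[3.8949,-5.4328,5.7273],"tip":[-0.0499,0.0319,0.3261],"u":[-7.908,15.5042,-3.7213]}
{"k":19,"\u03b8":[-0.7876,-2.0602,2.9429],"dq":[0.1515,-5.5334,2.4209],"tip":[-0.0315,0.0203,0.3267],"u":[-5.1554,9.4918,-3.8343]}
{"k":20,"\u03b8":[-0.8041,-2.1727,2.9739],"dq":[-1.5807,-5.6531,0.8406],"tip":[-0.0175,0.0122,0.3234],"u":[-3.7928,5.7121,-3.1372]}
{"k":21,"\u03b8":[-0.8453,-2.2882,2.9822],"dq":[-2.4498,-5.8618,0.0737],"tip":[-0.0071,0.0069,0.3169],"u":[-3.315,3.4772,-2.3554]}
{"k":22,"\u03b8":[-0.8997,-2.4087,2.9799],"dq":[-2.926,-6.1595,-0.2586],"tip":[0.0007,0.0038,0.3082],"u":[-3.2599,2.1721,-1.7442]}
{"k":23,"\u03b8":[-0.9614,-2.5356,2.9737],"dq":[-3.2163,-6.5235,-0.3359],"tip":[0.0065,0.0024,0.2977],"u":[-3.3672,1.4995,-1.3549]}
{"k":24,"\u03b8":[-1.028,-2.6702,2.9676],"dq":[-3.4261,-6.9204,-0.2575],"tip":[0.0106,0.0022,0.2858],"u":[-3.472,1.3086,-1.1713]}
{"k":25,"\u03b8":[-1.0984,-2.8125,2.964],"dq":[-3.6137,-7.311,-0.0839],"tip":[0.0134,0.0029,0.2727],"u":[-3.4694,1.5013,-1.1573]}
{"k":26,"\u03b8":[-1.1726,-2.9622,2.9646],"dq":[-3.8141,-7.6556,0.1456],"tip":[0.0147,0.0041,0.2584],"u":[-3.3125,1.9904,-1.2725]}
{"k":27,"\u03b8":[-1.251,-3.1179,2.9701],"dq":[-4.0491,-7.9203,0.4056],"tip":[0.0146,0.0057,0.2432],"u":[-3.0174,2.69,-1.4825]}
{"k":28,"\u03b8":[-1.3344,-3.2779,2.9808],"dq":[-4.332,-8.0807,0.6785],"tip":[0.0132,0.0074,0.227],"u":[-2.658,3.5237,-1.7586]}
{"k":29,"\u03b8":[-1.424,-3.4398,2.9971],"dq":[-4.6655,-8.1211,0.9507],"tip":[0.0107,0.0092,0.2102],"u":[-2.3469,4.4361,-2.0774]}
{"k":30,"\u03b8":[-1.5207,-3.6012,3.0186],"dq":[-5.0325,-8.0297,1.2068],"tip":[0.0074,0.011,0.1928],"u":[-2.2092,5.4029,-2.4189]}
{"k":31,"\u03b8":[-1.6246,-3.7593,3.0449],"dq":[-5.3778,-7.787,1.4221],"tip":[0.0035,0.0134,0.1752],"u":[-2.3542,6.4312,-2.763]}
{"k":32,"\u03b8":[-1.7344,-3.9108,3.0747],"dq":[-5.5865,-7.3517,1.5536],"tip":[-0.0006,0.0166,0.1577],"u":[-2.8397,7.529,-3.0839]}
{"k":33,"\u03b8":[-1.8458,-4.0512,3.1059],"dq":[-5.5036,-6.6682,1.5467],"tip":[-0.0048,0.0211,0.141],"u":[-3.5985,8.6063,-3.3435]}
{"k":34,"\u03b8":[-1.9522,-4.1756,3.1354],"dq":[-5.073,-5.7414,1.3816],"tip":[-0.009,0.0268,0.1262],"u":[-4.3493,9.3601,-3.4938]}
{"k":35,"\u03b8":[-2.048,-4.2802,3.1606],"dq":[-4.4674,-4.7151,1.1197],"tip":[-0.0133,0.033,0.1139],"u":[-4.7074,9.4362,-3.5049]}
{"k":36,"\u03b8":[-2.1319,-4.3651,3.1803],"dq":[-3.9228,-3.7784,0.8529],"tip":[-0.0177,0.0388,0.1042],"u":[-4.52,8.8151,-3.3929]}
{"k":37,"\u03b8":[-2.2063,-4.433,3.1951],"dq":[-3.5229,-3.0241,0.628],"tip":[-0.0221,0.0436,0.0968],"u":[-3.9395,7.8019,-3.2038]}
{"k":38,"\u03b8":[-2.2738,-4.4877,3.2059],"dq":[-3.2335,-2.4514,0.4489],"tip":[-0.0266,0.0472,0.0913],"u":[-3.2035,6.7198,-2.9799]}
{"k":39,"\u03b8":[-2.336,-4.5323,3.2134],"dq":[-3.0004,-2.0238,0.3052],"tip":[-0.031,0.0499,0.0871]}
{"summary": "final tip position (m): -0.0310 0.0499 0.0871"}


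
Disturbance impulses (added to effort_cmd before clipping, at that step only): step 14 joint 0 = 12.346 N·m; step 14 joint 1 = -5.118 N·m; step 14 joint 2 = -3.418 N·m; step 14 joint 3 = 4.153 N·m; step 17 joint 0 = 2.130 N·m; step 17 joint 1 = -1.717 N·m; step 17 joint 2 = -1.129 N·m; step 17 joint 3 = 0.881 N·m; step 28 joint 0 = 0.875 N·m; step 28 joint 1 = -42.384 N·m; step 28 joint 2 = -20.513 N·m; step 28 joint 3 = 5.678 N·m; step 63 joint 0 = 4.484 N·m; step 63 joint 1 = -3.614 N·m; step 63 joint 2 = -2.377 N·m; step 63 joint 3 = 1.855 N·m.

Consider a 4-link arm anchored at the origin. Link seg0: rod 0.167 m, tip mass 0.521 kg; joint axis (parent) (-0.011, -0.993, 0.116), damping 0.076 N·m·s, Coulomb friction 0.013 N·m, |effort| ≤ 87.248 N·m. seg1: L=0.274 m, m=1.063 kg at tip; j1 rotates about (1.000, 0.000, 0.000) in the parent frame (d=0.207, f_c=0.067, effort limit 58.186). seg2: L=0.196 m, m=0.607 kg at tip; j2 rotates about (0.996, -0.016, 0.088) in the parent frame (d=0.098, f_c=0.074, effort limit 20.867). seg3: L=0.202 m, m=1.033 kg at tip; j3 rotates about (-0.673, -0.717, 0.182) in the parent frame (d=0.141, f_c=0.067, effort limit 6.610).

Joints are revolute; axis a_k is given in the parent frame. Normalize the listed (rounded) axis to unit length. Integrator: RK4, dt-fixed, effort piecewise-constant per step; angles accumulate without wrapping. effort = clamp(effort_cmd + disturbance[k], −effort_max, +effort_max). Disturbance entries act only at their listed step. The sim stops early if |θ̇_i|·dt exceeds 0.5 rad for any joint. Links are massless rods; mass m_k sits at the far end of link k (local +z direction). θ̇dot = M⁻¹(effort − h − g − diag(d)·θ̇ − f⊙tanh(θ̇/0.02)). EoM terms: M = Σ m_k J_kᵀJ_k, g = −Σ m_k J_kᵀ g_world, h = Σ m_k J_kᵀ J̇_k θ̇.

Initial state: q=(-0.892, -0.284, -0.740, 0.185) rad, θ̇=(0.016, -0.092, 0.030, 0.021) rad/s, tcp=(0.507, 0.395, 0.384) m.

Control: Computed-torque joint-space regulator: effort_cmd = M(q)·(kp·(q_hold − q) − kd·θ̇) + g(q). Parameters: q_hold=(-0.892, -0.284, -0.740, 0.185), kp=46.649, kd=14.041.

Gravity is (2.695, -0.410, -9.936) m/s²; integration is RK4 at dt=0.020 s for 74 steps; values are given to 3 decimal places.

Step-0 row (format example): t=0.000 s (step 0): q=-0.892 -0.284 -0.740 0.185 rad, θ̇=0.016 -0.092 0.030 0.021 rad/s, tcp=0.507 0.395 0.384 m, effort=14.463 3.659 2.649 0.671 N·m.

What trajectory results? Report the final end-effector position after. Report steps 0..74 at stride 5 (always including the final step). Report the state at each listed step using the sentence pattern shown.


t=0.100 s (step 5): q=-0.891 -0.287 -0.741 0.184 rad, θ̇=0.000 -0.004 0.001 0.013 rad/s, tcp=0.506 0.396 0.383 m, effort=14.621 3.146 2.423 0.754 N·m.
t=0.200 s (step 10): q=-0.891 -0.286 -0.742 0.184 rad, θ̇=-0.004 0.003 0.013 0.016 rad/s, tcp=0.506 0.396 0.383 m, effort=14.674 3.035 2.365 0.777 N·m.
t=0.300 s (step 15): q=-0.891 -0.286 -0.739 0.205 rad, θ̇=0.044 0.022 0.182 2.082 rad/s, tcp=0.503 0.397 0.385 m, effort=11.076 4.502 3.369 -0.364 N·m.
t=0.400 s (step 20): q=-0.884 -0.285 -0.742 0.270 rad, θ̇=0.045 -0.015 -0.036 0.014 rad/s, tcp=0.487 0.401 0.389 m, effort=13.205 3.709 2.786 0.431 N·m.
t=0.500 s (step 25): q=-0.884 -0.285 -0.742 0.267 rad, θ̇=-0.037 0.012 0.023 -0.036 rad/s, tcp=0.488 0.401 0.389 m, effort=14.280 3.160 2.490 0.655 N·m.
t=0.600 s (step 30): q=-0.889 -0.323 -0.739 0.268 rad, θ̇=-0.043 -0.985 -0.013 -0.074 rad/s, tcp=0.479 0.416 0.376 m, effort=14.173 12.545 6.996 -0.471 N·m.
t=0.700 s (step 35): q=-0.893 -0.360 -0.738 0.264 rad, θ̇=-0.033 0.018 0.008 -0.027 rad/s, tcp=0.470 0.432 0.363 m, effort=14.172 5.383 3.488 0.446 N·m.
t=0.800 s (step 40): q=-0.896 -0.347 -0.735 0.261 rad, θ̇=-0.022 0.185 0.037 -0.030 rad/s, tcp=0.477 0.426 0.366 m, effort=14.327 3.429 2.522 0.705 N·m.
t=0.900 s (step 45): q=-0.897 -0.329 -0.732 0.258 rad, θ̇=-0.014 0.170 0.032 -0.027 rad/s, tcp=0.484 0.417 0.372 m, effort=14.460 2.933 2.288 0.765 N·m.
t=1.000 s (step 50): q=-0.898 -0.314 -0.729 0.255 rad, θ̇=-0.008 0.123 0.023 -0.023 rad/s, tcp=0.491 0.410 0.376 m, effort=14.548 2.856 2.259 0.771 N·m.
t=1.100 s (step 55): q=-0.899 -0.304 -0.727 0.253 rad, θ̇=-0.004 0.080 0.018 -0.020 rad/s, tcp=0.495 0.405 0.379 m, effort=14.604 2.881 2.276 0.765 N·m.
t=1.200 s (step 60): q=-0.899 -0.298 -0.726 0.251 rad, θ̇=-0.002 0.048 0.018 -0.016 rad/s, tcp=0.498 0.401 0.381 m, effort=14.639 2.921 2.296 0.760 N·m.
t=1.300 s (step 65): q=-0.899 -0.294 -0.726 0.266 rad, θ̇=0.041 0.012 -0.051 0.276 rad/s, tcp=0.495 0.401 0.383 m, effort=13.607 3.762 2.810 0.420 N·m.
t=1.400 s (step 70): q=-0.896 -0.294 -0.727 0.268 rad, θ̇=0.003 0.016 0.012 -0.037 rad/s, tcp=0.494 0.401 0.384 m, effort=14.353 3.158 2.429 0.680 N·m.
t=1.480 s (step 74): q=-0.896 -0.292 -0.726 0.265 rad, θ̇=-0.011 0.022 0.015 -0.026 rad/s, tcp=0.495 0.400 0.385 m.
final tcp position (m): 0.495 0.400 0.385


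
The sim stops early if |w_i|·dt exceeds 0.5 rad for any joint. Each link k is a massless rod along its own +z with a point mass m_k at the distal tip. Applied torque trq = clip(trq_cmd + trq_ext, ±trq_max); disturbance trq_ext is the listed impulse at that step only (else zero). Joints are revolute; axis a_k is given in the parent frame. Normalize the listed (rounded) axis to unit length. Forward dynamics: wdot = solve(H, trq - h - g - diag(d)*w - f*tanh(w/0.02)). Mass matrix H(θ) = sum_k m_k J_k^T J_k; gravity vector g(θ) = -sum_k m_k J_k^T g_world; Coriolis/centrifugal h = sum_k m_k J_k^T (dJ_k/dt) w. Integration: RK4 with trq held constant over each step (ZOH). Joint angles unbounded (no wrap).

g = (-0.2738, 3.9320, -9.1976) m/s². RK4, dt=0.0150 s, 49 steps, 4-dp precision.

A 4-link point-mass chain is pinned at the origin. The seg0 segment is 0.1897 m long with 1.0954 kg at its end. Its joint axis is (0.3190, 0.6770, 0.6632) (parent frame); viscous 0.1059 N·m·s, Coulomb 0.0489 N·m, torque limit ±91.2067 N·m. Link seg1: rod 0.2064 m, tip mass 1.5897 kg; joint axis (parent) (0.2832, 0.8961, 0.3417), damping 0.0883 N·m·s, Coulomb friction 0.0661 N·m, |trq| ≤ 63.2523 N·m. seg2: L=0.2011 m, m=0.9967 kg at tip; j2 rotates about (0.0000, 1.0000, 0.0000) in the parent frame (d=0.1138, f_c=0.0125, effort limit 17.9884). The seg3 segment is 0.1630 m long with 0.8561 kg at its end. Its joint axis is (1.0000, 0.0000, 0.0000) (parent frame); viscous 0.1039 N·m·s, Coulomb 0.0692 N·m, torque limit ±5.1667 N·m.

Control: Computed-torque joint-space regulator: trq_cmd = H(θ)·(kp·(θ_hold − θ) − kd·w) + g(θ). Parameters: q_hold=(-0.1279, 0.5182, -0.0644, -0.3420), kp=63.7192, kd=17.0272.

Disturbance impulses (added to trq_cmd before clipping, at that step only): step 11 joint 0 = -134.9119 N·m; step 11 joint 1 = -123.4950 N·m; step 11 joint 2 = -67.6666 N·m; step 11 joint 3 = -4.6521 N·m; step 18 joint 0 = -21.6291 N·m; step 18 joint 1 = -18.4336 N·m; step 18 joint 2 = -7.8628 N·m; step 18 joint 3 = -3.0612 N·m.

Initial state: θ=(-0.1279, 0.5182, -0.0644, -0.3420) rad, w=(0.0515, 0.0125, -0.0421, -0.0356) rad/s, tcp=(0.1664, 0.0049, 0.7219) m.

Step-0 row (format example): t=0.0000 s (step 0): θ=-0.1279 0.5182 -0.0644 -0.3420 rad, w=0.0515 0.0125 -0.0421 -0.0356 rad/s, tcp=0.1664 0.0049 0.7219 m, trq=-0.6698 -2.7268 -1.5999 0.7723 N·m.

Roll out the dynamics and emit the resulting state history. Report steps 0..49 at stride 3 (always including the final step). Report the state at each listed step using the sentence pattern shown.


t=0.0450 s (step 3): θ=-0.1266 0.5183 -0.0649 -0.3420 rad, w=0.0060 0.0132 -0.0064 -0.0025 rad/s, tcp=0.1669 0.0047 0.7218 m, trq=-0.4569 -2.5628 -1.5366 0.7751 N·m.
t=0.0900 s (step 6): θ=-0.1262 0.5182 -0.0647 -0.3417 rad, w=-0.0022 0.0062 -0.0011 -0.0038 rad/s, tcp=0.1671 0.0047 0.7218 m, trq=-0.3593 -2.4782 -1.4990 0.7805 N·m.
t=0.1350 s (step 9): θ=-0.1261 0.5179 -0.0644 -0.3415 rad, w=-0.0050 0.0042 -0.0022 -0.0042 rad/s, tcp=0.1671 0.0047 0.7218 m, trq=-0.3127 -2.4364 -1.4789 0.7822 N·m.
t=0.1800 s (step 12): θ=-0.1793 0.5439 -0.0346 -0.3342 rad, w=-6.9305 3.2176 4.0928 0.8942 rad/s, tcp=0.1638 0.0078 0.7203 m, trq=23.8152 13.8192 2.9369 2.0194 N·m.
t=0.2250 s (step 15): θ=-0.3539 0.5972 0.0967 -0.3136 rad, w=-1.7913 0.1508 1.7106 0.1472 rad/s, tcp=0.1494 0.0205 0.7138 m, trq=12.6470 6.5071 0.8571 1.4098 N·m.
t=0.2700 s (step 18): θ=-0.3917 0.5954 0.1359 -0.3131 rad, w=-0.1489 -0.1181 0.2106 -0.0265 rad/s, tcp=0.1438 0.0253 0.7123 m, trq=-14.8858 -16.1297 -8.2569 -1.9867 N·m.
t=0.3150 s (step 21): θ=-0.4021 0.5905 0.1330 -0.3556 rad, w=0.1508 -0.1883 -0.2773 -0.6210 rad/s, tcp=0.1356 0.0343 0.7127 m, trq=7.3924 3.2580 0.2870 1.3739 N·m.
t=0.3600 s (step 24): θ=-0.3847 0.5829 0.1146 -0.3692 rad, w=0.5556 -0.1411 -0.5101 -0.0714 rad/s, tcp=0.1340 0.0355 0.7143 m, trq=4.0202 0.5447 -0.7195 1.0396 N·m.
t=0.4050 s (step 27): θ=-0.3569 0.5785 0.0893 -0.3695 rad, w=0.6492 -0.0502 -0.6064 0.0010 rad/s, tcp=0.1364 0.0327 0.7159 m, trq=2.1982 -0.9066 -1.2338 0.9164 N·m.
t=0.4500 s (step 30): θ=-0.3278 0.5771 0.0623 -0.3692 rad, w=0.6348 -0.0179 -0.5848 0.0037 rad/s, tcp=0.1403 0.0291 0.7169 m, trq=1.1967 -1.6844 -1.4859 0.8652 N·m.
t=0.4950 s (step 33): θ=-0.3005 0.5762 0.0376 -0.3688 rad, w=0.5756 -0.0145 -0.5141 0.0041 rad/s, tcp=0.1446 0.0254 0.7176 m, trq=0.6391 -2.0994 -1.5992 0.8407 N·m.
t=0.5400 s (step 36): θ=-0.2763 0.5755 0.0164 -0.3684 rad, w=0.4968 -0.0126 -0.4368 0.0040 rad/s, tcp=0.1485 0.0221 0.7180 m, trq=0.3236 -2.3220 -1.6404 0.8282 N·m.
t=0.5850 s (step 39): θ=-0.2557 0.5748 -0.0015 -0.3680 rad, w=0.4173 -0.0112 -0.3646 0.0037 rad/s, tcp=0.1520 0.0193 0.7182 m, trq=0.1419 -2.4398 -1.6453 0.8219 N·m.
t=0.6300 s (step 42): θ=-0.2385 0.5742 -0.0163 -0.3676 rad, w=0.3452 -0.0103 -0.3015 0.0034 rad/s, tcp=0.1549 0.0169 0.7184 m, trq=0.0350 -2.5004 -1.6330 0.8188 N·m.
t=0.6750 s (step 45): θ=-0.2243 0.5736 -0.0285 -0.3673 rad, w=0.2831 -0.0098 -0.2482 0.0030 rad/s, tcp=0.1573 0.0149 0.7184 m, trq=-0.0292 -2.5298 -1.6135 0.8174 N·m.
t=0.7200 s (step 48): θ=-0.2127 0.5730 -0.0385 -0.3669 rad, w=0.2310 -0.0093 -0.2038 0.0027 rad/s, tcp=0.1592 0.0132 0.7185 m, trq=-0.0688 -2.5424 -1.5922 0.8167 N·m.
t=0.7350 s (step 49): θ=-0.2094 0.5728 -0.0414 -0.3668 rad, w=0.2157 -0.0092 -0.1908 0.0026 rad/s, tcp=0.1598 0.0128 0.7185 m.
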